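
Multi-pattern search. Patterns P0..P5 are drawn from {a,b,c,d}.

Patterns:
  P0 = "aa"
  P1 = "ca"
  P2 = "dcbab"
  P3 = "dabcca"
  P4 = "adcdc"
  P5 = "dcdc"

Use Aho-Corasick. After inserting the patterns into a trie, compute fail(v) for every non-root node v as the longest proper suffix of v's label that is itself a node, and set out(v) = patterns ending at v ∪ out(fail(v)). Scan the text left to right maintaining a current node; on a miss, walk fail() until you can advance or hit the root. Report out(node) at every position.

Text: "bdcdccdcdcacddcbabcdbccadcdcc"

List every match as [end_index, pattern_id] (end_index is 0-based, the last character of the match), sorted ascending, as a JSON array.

Build:
Trie (insert patterns):
  n0 'ε': a→1 c→3 d→5
  n1 'a': a→2 d→15
  n2 'aa': ·  [P0 ends]
  n3 'c': a→4
  n4 'ca': ·  [P1 ends]
  n5 'd': a→10 c→6
  n6 'dc': b→7 d→19
  n7 'dcb': a→8
  n8 'dcba': b→9
  n9 'dcbab': ·  [P2 ends]
  n10 'da': b→11
  n11 'dab': c→12
  n12 'dabc': c→13
  n13 'dabcc': a→14
  n14 'dabcca': ·  [P3 ends]
  n15 'ad': c→16
  n16 'adc': d→17
  n17 'adcd': c→18
  n18 'adcdc': ·  [P4 ends]
  n19 'dcd': c→20
  n20 'dcdc': ·  [P5 ends]

BFS fail/out derivation:
  n1('a'): parent n0 fail=0; on 'a' 0 → fail=0;  out ∅∪∅=∅
  n3('c'): parent n0 fail=0; on 'c' 0 → fail=0;  out ∅∪∅=∅
  n5('d'): parent n0 fail=0; on 'd' 0 → fail=0;  out ∅∪∅=∅
  n2('aa'): parent n1 fail=0; on 'a' 0 → fail=1;  out {0}∪∅={0}
  n4('ca'): parent n3 fail=0; on 'a' 0 → fail=1;  out {1}∪∅={1}
  n6('dc'): parent n5 fail=0; on 'c' 0 → fail=3;  out ∅∪∅=∅
  n10('da'): parent n5 fail=0; on 'a' 0 → fail=1;  out ∅∪∅=∅
  n15('ad'): parent n1 fail=0; on 'd' 0 → fail=5;  out ∅∪∅=∅
  n7('dcb'): parent n6 fail=3; on 'b' 3→0 → fail=0;  out ∅∪∅=∅
  n11('dab'): parent n10 fail=1; on 'b' 1→0 → fail=0;  out ∅∪∅=∅
  n16('adc'): parent n15 fail=5; on 'c' 5 → fail=6;  out ∅∪∅=∅
  n19('dcd'): parent n6 fail=3; on 'd' 3→0 → fail=5;  out ∅∪∅=∅
  n8('dcba'): parent n7 fail=0; on 'a' 0 → fail=1;  out ∅∪∅=∅
  n12('dabc'): parent n11 fail=0; on 'c' 0 → fail=3;  out ∅∪∅=∅
  n17('adcd'): parent n16 fail=6; on 'd' 6 → fail=19;  out ∅∪∅=∅
  n20('dcdc'): parent n19 fail=5; on 'c' 5 → fail=6;  out {5}∪∅={5}
  n9('dcbab'): parent n8 fail=1; on 'b' 1→0 → fail=0;  out {2}∪∅={2}
  n13('dabcc'): parent n12 fail=3; on 'c' 3→0 → fail=3;  out ∅∪∅=∅
  n18('adcdc'): parent n17 fail=19; on 'c' 19 → fail=20;  out {4}∪{5}={4,5}
  n14('dabcca'): parent n13 fail=3; on 'a' 3 → fail=4;  out {3}∪{1}={1,3}

Scan:
i=0 'b': node 0→0
i=1 'd': node 0→5
i=2 'c': node 5→6
i=3 'd': node 6→19
i=4 'c': node 19→20  emit P5@[1:4]
i=5 'c': node 20→3 ·f
i=6 'd': node 3→5 ·f
i=7 'c': node 5→6
i=8 'd': node 6→19
i=9 'c': node 19→20  emit P5@[6:9]
i=10 'a': node 20→4 ·f  emit P1@[9:10]
i=11 'c': node 4→3 ·f
i=12 'd': node 3→5 ·f
i=13 'd': node 5→5 ·f
i=14 'c': node 5→6
i=15 'b': node 6→7
i=16 'a': node 7→8
i=17 'b': node 8→9  emit P2@[13:17]
i=18 'c': node 9→3 ·f
i=19 'd': node 3→5 ·f
i=20 'b': node 5→0 ·f
i=21 'c': node 0→3
i=22 'c': node 3→3 ·f
i=23 'a': node 3→4  emit P1@[22:23]
i=24 'd': node 4→15 ·f
i=25 'c': node 15→16
i=26 'd': node 16→17
i=27 'c': node 17→18  emit P4@[23:27],P5@[24:27]
i=28 'c': node 18→3 ·f

Result: [[4,5],[9,5],[10,1],[17,2],[23,1],[27,4],[27,5]]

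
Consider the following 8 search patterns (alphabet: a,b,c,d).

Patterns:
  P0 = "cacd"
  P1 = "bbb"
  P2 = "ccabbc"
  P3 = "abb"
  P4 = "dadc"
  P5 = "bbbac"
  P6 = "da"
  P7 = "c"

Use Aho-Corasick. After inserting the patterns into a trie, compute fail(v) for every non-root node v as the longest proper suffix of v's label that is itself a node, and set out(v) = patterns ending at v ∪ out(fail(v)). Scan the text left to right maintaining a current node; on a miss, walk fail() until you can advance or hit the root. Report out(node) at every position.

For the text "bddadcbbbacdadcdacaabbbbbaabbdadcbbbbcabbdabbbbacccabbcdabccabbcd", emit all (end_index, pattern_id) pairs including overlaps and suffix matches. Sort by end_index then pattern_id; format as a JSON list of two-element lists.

Construct AC machine:
Trie (insert patterns):
  n0 'ε': a→13 b→5 c→1 d→16
  n1 'c': a→2 c→8  [P7 ends]
  n2 'ca': c→3
  n3 'cac': d→4
  n4 'cacd': ·  [P0 ends]
  n5 'b': b→6
  n6 'bb': b→7
  n7 'bbb': a→20  [P1 ends]
  n8 'cc': a→9
  n9 'cca': b→10
  n10 'ccab': b→11
  n11 'ccabb': c→12
  n12 'ccabbc': ·  [P2 ends]
  n13 'a': b→14
  n14 'ab': b→15
  n15 'abb': ·  [P3 ends]
  n16 'd': a→17
  n17 'da': d→18  [P6 ends]
  n18 'dad': c→19
  n19 'dadc': ·  [P4 ends]
  n20 'bbba': c→21
  n21 'bbbac': ·  [P5 ends]

Failure links (BFS by depth):
  n1('c'): parent n0 fail=0; on 'c' 0 → fail=0;  out {7}∪∅={7}
  n5('b'): parent n0 fail=0; on 'b' 0 → fail=0;  out ∅∪∅=∅
  n13('a'): parent n0 fail=0; on 'a' 0 → fail=0;  out ∅∪∅=∅
  n16('d'): parent n0 fail=0; on 'd' 0 → fail=0;  out ∅∪∅=∅
  n2('ca'): parent n1 fail=0; on 'a' 0 → fail=13;  out ∅∪∅=∅
  n6('bb'): parent n5 fail=0; on 'b' 0 → fail=5;  out ∅∪∅=∅
  n8('cc'): parent n1 fail=0; on 'c' 0 → fail=1;  out ∅∪{7}={7}
  n14('ab'): parent n13 fail=0; on 'b' 0 → fail=5;  out ∅∪∅=∅
  n17('da'): parent n16 fail=0; on 'a' 0 → fail=13;  out {6}∪∅={6}
  n3('cac'): parent n2 fail=13; on 'c' 13→0 → fail=1;  out ∅∪{7}={7}
  n7('bbb'): parent n6 fail=5; on 'b' 5 → fail=6;  out {1}∪∅={1}
  n9('cca'): parent n8 fail=1; on 'a' 1 → fail=2;  out ∅∪∅=∅
  n15('abb'): parent n14 fail=5; on 'b' 5 → fail=6;  out {3}∪∅={3}
  n18('dad'): parent n17 fail=13; on 'd' 13→0 → fail=16;  out ∅∪∅=∅
  n4('cacd'): parent n3 fail=1; on 'd' 1→0 → fail=16;  out {0}∪∅={0}
  n10('ccab'): parent n9 fail=2; on 'b' 2→13 → fail=14;  out ∅∪∅=∅
  n19('dadc'): parent n18 fail=16; on 'c' 16→0 → fail=1;  out {4}∪{7}={4,7}
  n20('bbba'): parent n7 fail=6; on 'a' 6→5→0 → fail=13;  out ∅∪∅=∅
  n11('ccabb'): parent n10 fail=14; on 'b' 14 → fail=15;  out ∅∪{3}={3}
  n21('bbbac'): parent n20 fail=13; on 'c' 13→0 → fail=1;  out {5}∪{7}={5,7}
  n12('ccabbc'): parent n11 fail=15; on 'c' 15→6→5→0 → fail=1;  out {2}∪{7}={2,7}

Run:
i=0 'b': node 0→5
i=1 'd': node 5→16 (fail-walked)
i=2 'd': node 16→16 (fail-walked)
i=3 'a': node 16→17  emit P6@[2:3]
i=4 'd': node 17→18
i=5 'c': node 18→19  emit P4@[2:5],P7@[5:5]
i=6 'b': node 19→5 (fail-walked)
i=7 'b': node 5→6
i=8 'b': node 6→7  emit P1@[6:8]
i=9 'a': node 7→20
i=10 'c': node 20→21  emit P5@[6:10],P7@[10:10]
i=11 'd': node 21→16 (fail-walked)
i=12 'a': node 16→17  emit P6@[11:12]
i=13 'd': node 17→18
i=14 'c': node 18→19  emit P4@[11:14],P7@[14:14]
i=15 'd': node 19→16 (fail-walked)
i=16 'a': node 16→17  emit P6@[15:16]
i=17 'c': node 17→1 (fail-walked)  emit P7@[17:17]
i=18 'a': node 1→2
i=19 'a': node 2→13 (fail-walked)
i=20 'b': node 13→14
i=21 'b': node 14→15  emit P3@[19:21]
i=22 'b': node 15→7 (fail-walked)  emit P1@[20:22]
i=23 'b': node 7→7 (fail-walked)  emit P1@[21:23]
i=24 'b': node 7→7 (fail-walked)  emit P1@[22:24]
i=25 'a': node 7→20
i=26 'a': node 20→13 (fail-walked)
i=27 'b': node 13→14
i=28 'b': node 14→15  emit P3@[26:28]
i=29 'd': node 15→16 (fail-walked)
i=30 'a': node 16→17  emit P6@[29:30]
i=31 'd': node 17→18
i=32 'c': node 18→19  emit P4@[29:32],P7@[32:32]
i=33 'b': node 19→5 (fail-walked)
i=34 'b': node 5→6
i=35 'b': node 6→7  emit P1@[33:35]
i=36 'b': node 7→7 (fail-walked)  emit P1@[34:36]
i=37 'c': node 7→1 (fail-walked)  emit P7@[37:37]
i=38 'a': node 1→2
i=39 'b': node 2→14 (fail-walked)
i=40 'b': node 14→15  emit P3@[38:40]
i=41 'd': node 15→16 (fail-walked)
i=42 'a': node 16→17  emit P6@[41:42]
i=43 'b': node 17→14 (fail-walked)
i=44 'b': node 14→15  emit P3@[42:44]
i=45 'b': node 15→7 (fail-walked)  emit P1@[43:45]
i=46 'b': node 7→7 (fail-walked)  emit P1@[44:46]
i=47 'a': node 7→20
i=48 'c': node 20→21  emit P5@[44:48],P7@[48:48]
i=49 'c': node 21→8 (fail-walked)  emit P7@[49:49]
i=50 'c': node 8→8 (fail-walked)  emit P7@[50:50]
i=51 'a': node 8→9
i=52 'b': node 9→10
i=53 'b': node 10→11  emit P3@[51:53]
i=54 'c': node 11→12  emit P2@[49:54],P7@[54:54]
i=55 'd': node 12→16 (fail-walked)
i=56 'a': node 16→17  emit P6@[55:56]
i=57 'b': node 17→14 (fail-walked)
i=58 'c': node 14→1 (fail-walked)  emit P7@[58:58]
i=59 'c': node 1→8  emit P7@[59:59]
i=60 'a': node 8→9
i=61 'b': node 9→10
i=62 'b': node 10→11  emit P3@[60:62]
i=63 'c': node 11→12  emit P2@[58:63],P7@[63:63]
i=64 'd': node 12→16 (fail-walked)

All matches (sorted): [[3,6],[5,4],[5,7],[8,1],[10,5],[10,7],[12,6],[14,4],[14,7],[16,6],[17,7],[21,3],[22,1],[23,1],[24,1],[28,3],[30,6],[32,4],[32,7],[35,1],[36,1],[37,7],[40,3],[42,6],[44,3],[45,1],[46,1],[48,5],[48,7],[49,7],[50,7],[53,3],[54,2],[54,7],[56,6],[58,7],[59,7],[62,3],[63,2],[63,7]]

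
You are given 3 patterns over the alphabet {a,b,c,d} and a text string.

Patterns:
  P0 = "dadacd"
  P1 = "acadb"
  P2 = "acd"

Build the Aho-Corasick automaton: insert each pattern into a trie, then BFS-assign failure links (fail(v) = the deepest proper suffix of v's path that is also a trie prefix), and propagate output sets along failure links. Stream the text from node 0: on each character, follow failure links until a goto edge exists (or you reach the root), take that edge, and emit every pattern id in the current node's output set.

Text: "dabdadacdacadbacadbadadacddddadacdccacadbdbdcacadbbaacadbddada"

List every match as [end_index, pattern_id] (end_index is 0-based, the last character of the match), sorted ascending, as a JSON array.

Build:
Trie (insert patterns):
  0='ε' goto a→7 d→1
  1='d' goto a→2
  2='da' goto d→3
  3='dad' goto a→4
  4='dada' goto c→5
  5='dadac' goto d→6
  6='dadacd' goto ·  [P0 ends]
  7='a' goto c→8
  8='ac' goto a→9 d→12
  9='aca' goto d→10
  10='acad' goto b→11
  11='acadb' goto ·  [P1 ends]
  12='acd' goto ·  [P2 ends]

BFS fail/out derivation:
  fail(1) 'd': from fail(0)=0 chase 'd': 0 ⇒ 0;  out=∅∪out(0)=∅
  fail(7) 'a': from fail(0)=0 chase 'a': 0 ⇒ 0;  out=∅∪out(0)=∅
  fail(2) 'da': from fail(1)=0 chase 'a': 0 ⇒ 7;  out=∅∪out(7)=∅
  fail(8) 'ac': from fail(7)=0 chase 'c': 0 ⇒ 0;  out=∅∪out(0)=∅
  fail(3) 'dad': from fail(2)=7 chase 'd': 7→0 ⇒ 1;  out=∅∪out(1)=∅
  fail(9) 'aca': from fail(8)=0 chase 'a': 0 ⇒ 7;  out=∅∪out(7)=∅
  fail(12) 'acd': from fail(8)=0 chase 'd': 0 ⇒ 1;  out={2}∪out(1)={2}
  fail(4) 'dada': from fail(3)=1 chase 'a': 1 ⇒ 2;  out=∅∪out(2)=∅
  fail(10) 'acad': from fail(9)=7 chase 'd': 7→0 ⇒ 1;  out=∅∪out(1)=∅
  fail(5) 'dadac': from fail(4)=2 chase 'c': 2→7 ⇒ 8;  out=∅∪out(8)=∅
  fail(11) 'acadb': from fail(10)=1 chase 'b': 1→0 ⇒ 0;  out={1}∪out(0)={1}
  fail(6) 'dadacd': from fail(5)=8 chase 'd': 8 ⇒ 12;  out={0}∪out(12)={0,2}

Scan:
i=0 'd': node 0→1
i=1 'a': node 1→2
i=2 'b': node 2→0 (via fail)
i=3 'd': node 0→1
i=4 'a': node 1→2
i=5 'd': node 2→3
i=6 'a': node 3→4
i=7 'c': node 4→5
i=8 'd': node 5→6  ** P0@[3:8],P2@[6:8]
i=9 'a': node 6→2 (via fail)
i=10 'c': node 2→8 (via fail)
i=11 'a': node 8→9
i=12 'd': node 9→10
i=13 'b': node 10→11  ** P1@[9:13]
i=14 'a': node 11→7 (via fail)
i=15 'c': node 7→8
i=16 'a': node 8→9
i=17 'd': node 9→10
i=18 'b': node 10→11  ** P1@[14:18]
i=19 'a': node 11→7 (via fail)
i=20 'd': node 7→1 (via fail)
i=21 'a': node 1→2
i=22 'd': node 2→3
i=23 'a': node 3→4
i=24 'c': node 4→5
i=25 'd': node 5→6  ** P0@[20:25],P2@[23:25]
i=26 'd': node 6→1 (via fail)
i=27 'd': node 1→1 (via fail)
i=28 'd': node 1→1 (via fail)
i=29 'a': node 1→2
i=30 'd': node 2→3
i=31 'a': node 3→4
i=32 'c': node 4→5
i=33 'd': node 5→6  ** P0@[28:33],P2@[31:33]
i=34 'c': node 6→0 (via fail)
i=35 'c': node 0→0
i=36 'a': node 0→7
i=37 'c': node 7→8
i=38 'a': node 8→9
i=39 'd': node 9→10
i=40 'b': node 10→11  ** P1@[36:40]
i=41 'd': node 11→1 (via fail)
i=42 'b': node 1→0 (via fail)
i=43 'd': node 0→1
i=44 'c': node 1→0 (via fail)
i=45 'a': node 0→7
i=46 'c': node 7→8
i=47 'a': node 8→9
i=48 'd': node 9→10
i=49 'b': node 10→11  ** P1@[45:49]
i=50 'b': node 11→0 (via fail)
i=51 'a': node 0→7
i=52 'a': node 7→7 (via fail)
i=53 'c': node 7→8
i=54 'a': node 8→9
i=55 'd': node 9→10
i=56 'b': node 10→11  ** P1@[52:56]
i=57 'd': node 11→1 (via fail)
i=58 'd': node 1→1 (via fail)
i=59 'a': node 1→2
i=60 'd': node 2→3
i=61 'a': node 3→4

Result: [[8,0],[8,2],[13,1],[18,1],[25,0],[25,2],[33,0],[33,2],[40,1],[49,1],[56,1]]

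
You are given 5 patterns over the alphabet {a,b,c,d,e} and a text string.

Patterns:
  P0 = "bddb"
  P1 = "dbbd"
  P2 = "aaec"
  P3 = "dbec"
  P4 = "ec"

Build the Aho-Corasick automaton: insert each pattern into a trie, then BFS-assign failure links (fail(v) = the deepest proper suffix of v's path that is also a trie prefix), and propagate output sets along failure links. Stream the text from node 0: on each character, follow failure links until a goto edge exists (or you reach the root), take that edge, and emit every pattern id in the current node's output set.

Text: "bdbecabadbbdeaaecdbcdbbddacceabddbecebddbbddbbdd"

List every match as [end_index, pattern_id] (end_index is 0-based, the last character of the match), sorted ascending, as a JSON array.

Build automaton:
Trie nodes:
  0='ε' goto a→9 b→1 d→5 e→15
  1='b' goto d→2
  2='bd' goto d→3
  3='bdd' goto b→4
  4='bddb' goto ·  ←P0
  5='d' goto b→6
  6='db' goto b→7 e→13
  7='dbb' goto d→8
  8='dbbd' goto ·  ←P1
  9='a' goto a→10
  10='aa' goto e→11
  11='aae' goto c→12
  12='aaec' goto ·  ←P2
  13='dbe' goto c→14
  14='dbec' goto ·  ←P3
  15='e' goto c→16
  16='ec' goto ·  ←P4

BFS fail/out derivation:
  n1('b'): parent n0 fail=0; on 'b' 0 → fail=0;  out ∅∪∅=∅
  n5('d'): parent n0 fail=0; on 'd' 0 → fail=0;  out ∅∪∅=∅
  n9('a'): parent n0 fail=0; on 'a' 0 → fail=0;  out ∅∪∅=∅
  n15('e'): parent n0 fail=0; on 'e' 0 → fail=0;  out ∅∪∅=∅
  n2('bd'): parent n1 fail=0; on 'd' 0 → fail=5;  out ∅∪∅=∅
  n6('db'): parent n5 fail=0; on 'b' 0 → fail=1;  out ∅∪∅=∅
  n10('aa'): parent n9 fail=0; on 'a' 0 → fail=9;  out ∅∪∅=∅
  n16('ec'): parent n15 fail=0; on 'c' 0 → fail=0;  out {4}∪∅={4}
  n3('bdd'): parent n2 fail=5; on 'd' 5→0 → fail=5;  out ∅∪∅=∅
  n7('dbb'): parent n6 fail=1; on 'b' 1→0 → fail=1;  out ∅∪∅=∅
  n11('aae'): parent n10 fail=9; on 'e' 9→0 → fail=15;  out ∅∪∅=∅
  n13('dbe'): parent n6 fail=1; on 'e' 1→0 → fail=15;  out ∅∪∅=∅
  n4('bddb'): parent n3 fail=5; on 'b' 5 → fail=6;  out {0}∪∅={0}
  n8('dbbd'): parent n7 fail=1; on 'd' 1 → fail=2;  out {1}∪∅={1}
  n12('aaec'): parent n11 fail=15; on 'c' 15 → fail=16;  out {2}∪{4}={2,4}
  n14('dbec'): parent n13 fail=15; on 'c' 15 → fail=16;  out {3}∪{4}={3,4}

Scan:
pos 0 'b': at 1
pos 1 'd': at 2
pos 2 'b': at 6 ·f
pos 3 'e': at 13
pos 4 'c': at 14  emit P3@[1:4],P4@[3:4]
pos 5 'a': at 9 ·f
pos 6 'b': at 1 ·f
pos 7 'a': at 9 ·f
pos 8 'd': at 5 ·f
pos 9 'b': at 6
pos 10 'b': at 7
pos 11 'd': at 8  emit P1@[8:11]
pos 12 'e': at 15 ·f
pos 13 'a': at 9 ·f
pos 14 'a': at 10
pos 15 'e': at 11
pos 16 'c': at 12  emit P2@[13:16],P4@[15:16]
pos 17 'd': at 5 ·f
pos 18 'b': at 6
pos 19 'c': at 0 ·f
pos 20 'd': at 5
pos 21 'b': at 6
pos 22 'b': at 7
pos 23 'd': at 8  emit P1@[20:23]
pos 24 'd': at 3 ·f
pos 25 'a': at 9 ·f
pos 26 'c': at 0 ·f
pos 27 'c': at 0
pos 28 'e': at 15
pos 29 'a': at 9 ·f
pos 30 'b': at 1 ·f
pos 31 'd': at 2
pos 32 'd': at 3
pos 33 'b': at 4  emit P0@[30:33]
pos 34 'e': at 13 ·f
pos 35 'c': at 14  emit P3@[32:35],P4@[34:35]
pos 36 'e': at 15 ·f
pos 37 'b': at 1 ·f
pos 38 'd': at 2
pos 39 'd': at 3
pos 40 'b': at 4  emit P0@[37:40]
pos 41 'b': at 7 ·f
pos 42 'd': at 8  emit P1@[39:42]
pos 43 'd': at 3 ·f
pos 44 'b': at 4  emit P0@[41:44]
pos 45 'b': at 7 ·f
pos 46 'd': at 8  emit P1@[43:46]
pos 47 'd': at 3 ·f

Matches: [[4,3],[4,4],[11,1],[16,2],[16,4],[23,1],[33,0],[35,3],[35,4],[40,0],[42,1],[44,0],[46,1]]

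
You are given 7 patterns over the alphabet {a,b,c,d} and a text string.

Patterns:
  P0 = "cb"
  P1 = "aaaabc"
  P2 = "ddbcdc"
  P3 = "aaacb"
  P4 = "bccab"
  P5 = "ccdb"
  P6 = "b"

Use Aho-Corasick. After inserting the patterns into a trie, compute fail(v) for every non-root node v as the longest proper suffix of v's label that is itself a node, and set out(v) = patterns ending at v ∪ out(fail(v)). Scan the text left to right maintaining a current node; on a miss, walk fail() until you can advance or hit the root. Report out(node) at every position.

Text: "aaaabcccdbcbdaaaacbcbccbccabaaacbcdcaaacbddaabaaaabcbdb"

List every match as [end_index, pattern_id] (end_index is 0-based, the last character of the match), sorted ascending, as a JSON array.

Build automaton:
Trie nodes:
  n0 'ε': a→3 b→17 c→1 d→9
  n1 'c': b→2 c→22
  n2 'cb': ·  ←P0
  n3 'a': a→4
  n4 'aa': a→5
  n5 'aaa': a→6 c→15
  n6 'aaaa': b→7
  n7 'aaaab': c→8
  n8 'aaaabc': ·  ←P1
  n9 'd': d→10
  n10 'dd': b→11
  n11 'ddb': c→12
  n12 'ddbc': d→13
  n13 'ddbcd': c→14
  n14 'ddbcdc': ·  ←P2
  n15 'aaac': b→16
  n16 'aaacb': ·  ←P3
  n17 'b': c→18  ←P6
  n18 'bc': c→19
  n19 'bcc': a→20
  n20 'bcca': b→21
  n21 'bccab': ·  ←P4
  n22 'cc': d→23
  n23 'ccd': b→24
  n24 'ccdb': ·  ←P5

BFS fail/out derivation:
  n1('c'): parent n0 fail=0; on 'c' 0 → fail=0;  out ∅∪∅=∅
  n3('a'): parent n0 fail=0; on 'a' 0 → fail=0;  out ∅∪∅=∅
  n9('d'): parent n0 fail=0; on 'd' 0 → fail=0;  out ∅∪∅=∅
  n17('b'): parent n0 fail=0; on 'b' 0 → fail=0;  out {6}∪∅={6}
  n2('cb'): parent n1 fail=0; on 'b' 0 → fail=17;  out {0}∪{6}={0,6}
  n4('aa'): parent n3 fail=0; on 'a' 0 → fail=3;  out ∅∪∅=∅
  n10('dd'): parent n9 fail=0; on 'd' 0 → fail=9;  out ∅∪∅=∅
  n18('bc'): parent n17 fail=0; on 'c' 0 → fail=1;  out ∅∪∅=∅
  n22('cc'): parent n1 fail=0; on 'c' 0 → fail=1;  out ∅∪∅=∅
  n5('aaa'): parent n4 fail=3; on 'a' 3 → fail=4;  out ∅∪∅=∅
  n11('ddb'): parent n10 fail=9; on 'b' 9→0 → fail=17;  out ∅∪{6}={6}
  n19('bcc'): parent n18 fail=1; on 'c' 1 → fail=22;  out ∅∪∅=∅
  n23('ccd'): parent n22 fail=1; on 'd' 1→0 → fail=9;  out ∅∪∅=∅
  n6('aaaa'): parent n5 fail=4; on 'a' 4 → fail=5;  out ∅∪∅=∅
  n12('ddbc'): parent n11 fail=17; on 'c' 17 → fail=18;  out ∅∪∅=∅
  n15('aaac'): parent n5 fail=4; on 'c' 4→3→0 → fail=1;  out ∅∪∅=∅
  n20('bcca'): parent n19 fail=22; on 'a' 22→1→0 → fail=3;  out ∅∪∅=∅
  n24('ccdb'): parent n23 fail=9; on 'b' 9→0 → fail=17;  out {5}∪{6}={5,6}
  n7('aaaab'): parent n6 fail=5; on 'b' 5→4→3→0 → fail=17;  out ∅∪{6}={6}
  n13('ddbcd'): parent n12 fail=18; on 'd' 18→1→0 → fail=9;  out ∅∪∅=∅
  n16('aaacb'): parent n15 fail=1; on 'b' 1 → fail=2;  out {3}∪{0,6}={0,3,6}
  n21('bccab'): parent n20 fail=3; on 'b' 3→0 → fail=17;  out {4}∪{6}={4,6}
  n8('aaaabc'): parent n7 fail=17; on 'c' 17 → fail=18;  out {1}∪∅={1}
  n14('ddbcdc'): parent n13 fail=9; on 'c' 9→0 → fail=1;  out {2}∪∅={2}

Text stream:
pos 0 'a': at 3
pos 1 'a': at 4
pos 2 'a': at 5
pos 3 'a': at 6
pos 4 'b': at 7  ** P6@[4:4]
pos 5 'c': at 8  ** P1@[0:5]
pos 6 'c': at 19 (via fail)
pos 7 'c': at 22 (via fail)
pos 8 'd': at 23
pos 9 'b': at 24  ** P5@[6:9],P6@[9:9]
pos 10 'c': at 18 (via fail)
pos 11 'b': at 2 (via fail)  ** P0@[10:11],P6@[11:11]
pos 12 'd': at 9 (via fail)
pos 13 'a': at 3 (via fail)
pos 14 'a': at 4
pos 15 'a': at 5
pos 16 'a': at 6
pos 17 'c': at 15 (via fail)
pos 18 'b': at 16  ** P0@[17:18],P3@[14:18],P6@[18:18]
pos 19 'c': at 18 (via fail)
pos 20 'b': at 2 (via fail)  ** P0@[19:20],P6@[20:20]
pos 21 'c': at 18 (via fail)
pos 22 'c': at 19
pos 23 'b': at 2 (via fail)  ** P0@[22:23],P6@[23:23]
pos 24 'c': at 18 (via fail)
pos 25 'c': at 19
pos 26 'a': at 20
pos 27 'b': at 21  ** P4@[23:27],P6@[27:27]
pos 28 'a': at 3 (via fail)
pos 29 'a': at 4
pos 30 'a': at 5
pos 31 'c': at 15
pos 32 'b': at 16  ** P0@[31:32],P3@[28:32],P6@[32:32]
pos 33 'c': at 18 (via fail)
pos 34 'd': at 9 (via fail)
pos 35 'c': at 1 (via fail)
pos 36 'a': at 3 (via fail)
pos 37 'a': at 4
pos 38 'a': at 5
pos 39 'c': at 15
pos 40 'b': at 16  ** P0@[39:40],P3@[36:40],P6@[40:40]
pos 41 'd': at 9 (via fail)
pos 42 'd': at 10
pos 43 'a': at 3 (via fail)
pos 44 'a': at 4
pos 45 'b': at 17 (via fail)  ** P6@[45:45]
pos 46 'a': at 3 (via fail)
pos 47 'a': at 4
pos 48 'a': at 5
pos 49 'a': at 6
pos 50 'b': at 7  ** P6@[50:50]
pos 51 'c': at 8  ** P1@[46:51]
pos 52 'b': at 2 (via fail)  ** P0@[51:52],P6@[52:52]
pos 53 'd': at 9 (via fail)
pos 54 'b': at 17 (via fail)  ** P6@[54:54]

All matches (sorted): [[4,6],[5,1],[9,5],[9,6],[11,0],[11,6],[18,0],[18,3],[18,6],[20,0],[20,6],[23,0],[23,6],[27,4],[27,6],[32,0],[32,3],[32,6],[40,0],[40,3],[40,6],[45,6],[50,6],[51,1],[52,0],[52,6],[54,6]]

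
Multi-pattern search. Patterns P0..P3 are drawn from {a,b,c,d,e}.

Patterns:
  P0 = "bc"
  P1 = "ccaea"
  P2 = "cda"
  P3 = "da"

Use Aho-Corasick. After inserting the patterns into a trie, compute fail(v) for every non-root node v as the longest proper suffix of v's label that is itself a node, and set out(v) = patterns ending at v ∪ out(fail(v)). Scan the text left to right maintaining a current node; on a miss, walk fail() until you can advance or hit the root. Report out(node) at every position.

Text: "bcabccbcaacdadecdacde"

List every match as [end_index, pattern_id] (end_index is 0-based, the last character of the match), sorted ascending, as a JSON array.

Construct AC machine:
Trie nodes:
  0='ε' goto b→1 c→3 d→10
  1='b' goto c→2
  2='bc' goto ·  ←P0
  3='c' goto c→4 d→8
  4='cc' goto a→5
  5='cca' goto e→6
  6='ccae' goto a→7
  7='ccaea' goto ·  ←P1
  8='cd' goto a→9
  9='cda' goto ·  ←P2
  10='d' goto a→11
  11='da' goto ·  ←P3

Failure links (BFS by depth):
  n1('b'): parent n0 fail=0; on 'b' 0 → fail=0;  out ∅∪∅=∅
  n3('c'): parent n0 fail=0; on 'c' 0 → fail=0;  out ∅∪∅=∅
  n10('d'): parent n0 fail=0; on 'd' 0 → fail=0;  out ∅∪∅=∅
  n2('bc'): parent n1 fail=0; on 'c' 0 → fail=3;  out {0}∪∅={0}
  n4('cc'): parent n3 fail=0; on 'c' 0 → fail=3;  out ∅∪∅=∅
  n8('cd'): parent n3 fail=0; on 'd' 0 → fail=10;  out ∅∪∅=∅
  n11('da'): parent n10 fail=0; on 'a' 0 → fail=0;  out {3}∪∅={3}
  n5('cca'): parent n4 fail=3; on 'a' 3→0 → fail=0;  out ∅∪∅=∅
  n9('cda'): parent n8 fail=10; on 'a' 10 → fail=11;  out {2}∪{3}={2,3}
  n6('ccae'): parent n5 fail=0; on 'e' 0 → fail=0;  out ∅∪∅=∅
  n7('ccaea'): parent n6 fail=0; on 'a' 0 → fail=0;  out {1}∪∅={1}

Run:
[0] read 'b'  n0⇒n1
[1] read 'c'  n1⇒n2  ** P0@[0:1]
[2] read 'a'  n2⇒n0 (fail-walked)
[3] read 'b'  n0⇒n1
[4] read 'c'  n1⇒n2  ** P0@[3:4]
[5] read 'c'  n2⇒n4 (fail-walked)
[6] read 'b'  n4⇒n1 (fail-walked)
[7] read 'c'  n1⇒n2  ** P0@[6:7]
[8] read 'a'  n2⇒n0 (fail-walked)
[9] read 'a'  n0⇒n0
[10] read 'c'  n0⇒n3
[11] read 'd'  n3⇒n8
[12] read 'a'  n8⇒n9  ** P2@[10:12],P3@[11:12]
[13] read 'd'  n9⇒n10 (fail-walked)
[14] read 'e'  n10⇒n0 (fail-walked)
[15] read 'c'  n0⇒n3
[16] read 'd'  n3⇒n8
[17] read 'a'  n8⇒n9  ** P2@[15:17],P3@[16:17]
[18] read 'c'  n9⇒n3 (fail-walked)
[19] read 'd'  n3⇒n8
[20] read 'e'  n8⇒n0 (fail-walked)

Matches: [[1,0],[4,0],[7,0],[12,2],[12,3],[17,2],[17,3]]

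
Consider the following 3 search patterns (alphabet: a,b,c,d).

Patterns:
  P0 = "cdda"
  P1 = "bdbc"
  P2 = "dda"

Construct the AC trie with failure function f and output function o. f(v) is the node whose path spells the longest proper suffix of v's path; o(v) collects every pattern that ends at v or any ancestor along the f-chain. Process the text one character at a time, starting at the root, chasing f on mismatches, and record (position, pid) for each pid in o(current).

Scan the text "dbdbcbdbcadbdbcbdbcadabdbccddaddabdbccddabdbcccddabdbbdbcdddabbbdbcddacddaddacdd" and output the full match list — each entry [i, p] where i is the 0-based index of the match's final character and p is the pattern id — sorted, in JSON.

Build:
Trie nodes:
  n0 'ε': b→5 c→1 d→9
  n1 'c': d→2
  n2 'cd': d→3
  n3 'cdd': a→4
  n4 'cdda': ·  ←P0
  n5 'b': d→6
  n6 'bd': b→7
  n7 'bdb': c→8
  n8 'bdbc': ·  ←P1
  n9 'd': d→10
  n10 'dd': a→11
  n11 'dda': ·  ←P2

Failure links (BFS by depth):
  fail(1) 'c': from fail(0)=0 chase 'c': 0 ⇒ 0;  out=∅∪out(0)=∅
  fail(5) 'b': from fail(0)=0 chase 'b': 0 ⇒ 0;  out=∅∪out(0)=∅
  fail(9) 'd': from fail(0)=0 chase 'd': 0 ⇒ 0;  out=∅∪out(0)=∅
  fail(2) 'cd': from fail(1)=0 chase 'd': 0 ⇒ 9;  out=∅∪out(9)=∅
  fail(6) 'bd': from fail(5)=0 chase 'd': 0 ⇒ 9;  out=∅∪out(9)=∅
  fail(10) 'dd': from fail(9)=0 chase 'd': 0 ⇒ 9;  out=∅∪out(9)=∅
  fail(3) 'cdd': from fail(2)=9 chase 'd': 9 ⇒ 10;  out=∅∪out(10)=∅
  fail(7) 'bdb': from fail(6)=9 chase 'b': 9→0 ⇒ 5;  out=∅∪out(5)=∅
  fail(11) 'dda': from fail(10)=9 chase 'a': 9→0 ⇒ 0;  out={2}∪out(0)={2}
  fail(4) 'cdda': from fail(3)=10 chase 'a': 10 ⇒ 11;  out={0}∪out(11)={0,2}
  fail(8) 'bdbc': from fail(7)=5 chase 'c': 5→0 ⇒ 1;  out={1}∪out(1)={1}

Text stream:
pos 0 'd': at 9
pos 1 'b': at 5 (fail-walked)
pos 2 'd': at 6
pos 3 'b': at 7
pos 4 'c': at 8  emit P1@[1:4]
pos 5 'b': at 5 (fail-walked)
pos 6 'd': at 6
pos 7 'b': at 7
pos 8 'c': at 8  emit P1@[5:8]
pos 9 'a': at 0 (fail-walked)
pos 10 'd': at 9
pos 11 'b': at 5 (fail-walked)
pos 12 'd': at 6
pos 13 'b': at 7
pos 14 'c': at 8  emit P1@[11:14]
pos 15 'b': at 5 (fail-walked)
pos 16 'd': at 6
pos 17 'b': at 7
pos 18 'c': at 8  emit P1@[15:18]
pos 19 'a': at 0 (fail-walked)
pos 20 'd': at 9
pos 21 'a': at 0 (fail-walked)
pos 22 'b': at 5
pos 23 'd': at 6
pos 24 'b': at 7
pos 25 'c': at 8  emit P1@[22:25]
pos 26 'c': at 1 (fail-walked)
pos 27 'd': at 2
pos 28 'd': at 3
pos 29 'a': at 4  emit P0@[26:29],P2@[27:29]
pos 30 'd': at 9 (fail-walked)
pos 31 'd': at 10
pos 32 'a': at 11  emit P2@[30:32]
pos 33 'b': at 5 (fail-walked)
pos 34 'd': at 6
pos 35 'b': at 7
pos 36 'c': at 8  emit P1@[33:36]
pos 37 'c': at 1 (fail-walked)
pos 38 'd': at 2
pos 39 'd': at 3
pos 40 'a': at 4  emit P0@[37:40],P2@[38:40]
pos 41 'b': at 5 (fail-walked)
pos 42 'd': at 6
pos 43 'b': at 7
pos 44 'c': at 8  emit P1@[41:44]
pos 45 'c': at 1 (fail-walked)
pos 46 'c': at 1 (fail-walked)
pos 47 'd': at 2
pos 48 'd': at 3
pos 49 'a': at 4  emit P0@[46:49],P2@[47:49]
pos 50 'b': at 5 (fail-walked)
pos 51 'd': at 6
pos 52 'b': at 7
pos 53 'b': at 5 (fail-walked)
pos 54 'd': at 6
pos 55 'b': at 7
pos 56 'c': at 8  emit P1@[53:56]
pos 57 'd': at 2 (fail-walked)
pos 58 'd': at 3
pos 59 'd': at 10 (fail-walked)
pos 60 'a': at 11  emit P2@[58:60]
pos 61 'b': at 5 (fail-walked)
pos 62 'b': at 5 (fail-walked)
pos 63 'b': at 5 (fail-walked)
pos 64 'd': at 6
pos 65 'b': at 7
pos 66 'c': at 8  emit P1@[63:66]
pos 67 'd': at 2 (fail-walked)
pos 68 'd': at 3
pos 69 'a': at 4  emit P0@[66:69],P2@[67:69]
pos 70 'c': at 1 (fail-walked)
pos 71 'd': at 2
pos 72 'd': at 3
pos 73 'a': at 4  emit P0@[70:73],P2@[71:73]
pos 74 'd': at 9 (fail-walked)
pos 75 'd': at 10
pos 76 'a': at 11  emit P2@[74:76]
pos 77 'c': at 1 (fail-walked)
pos 78 'd': at 2
pos 79 'd': at 3

Result: [[4,1],[8,1],[14,1],[18,1],[25,1],[29,0],[29,2],[32,2],[36,1],[40,0],[40,2],[44,1],[49,0],[49,2],[56,1],[60,2],[66,1],[69,0],[69,2],[73,0],[73,2],[76,2]]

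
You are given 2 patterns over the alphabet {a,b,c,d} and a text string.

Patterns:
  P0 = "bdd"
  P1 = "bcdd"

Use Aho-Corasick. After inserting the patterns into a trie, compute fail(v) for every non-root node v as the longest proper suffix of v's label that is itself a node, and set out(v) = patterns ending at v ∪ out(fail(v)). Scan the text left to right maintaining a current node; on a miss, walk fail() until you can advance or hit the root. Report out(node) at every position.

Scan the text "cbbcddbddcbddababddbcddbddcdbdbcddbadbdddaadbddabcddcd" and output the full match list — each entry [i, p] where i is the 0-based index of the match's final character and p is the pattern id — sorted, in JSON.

Build:
Trie (insert patterns):
  n0 'ε': b→1
  n1 'b': c→4 d→2
  n2 'bd': d→3
  n3 'bdd': ·  [P0 ends]
  n4 'bc': d→5
  n5 'bcd': d→6
  n6 'bcdd': ·  [P1 ends]

BFS fail/out derivation:
  n1('b'): parent n0 fail=0; on 'b' 0 → fail=0;  out ∅∪∅=∅
  n2('bd'): parent n1 fail=0; on 'd' 0 → fail=0;  out ∅∪∅=∅
  n4('bc'): parent n1 fail=0; on 'c' 0 → fail=0;  out ∅∪∅=∅
  n3('bdd'): parent n2 fail=0; on 'd' 0 → fail=0;  out {0}∪∅={0}
  n5('bcd'): parent n4 fail=0; on 'd' 0 → fail=0;  out ∅∪∅=∅
  n6('bcdd'): parent n5 fail=0; on 'd' 0 → fail=0;  out {1}∪∅={1}

Run:
pos 0 'c': at 0
pos 1 'b': at 1
pos 2 'b': at 1 (via fail)
pos 3 'c': at 4
pos 4 'd': at 5
pos 5 'd': at 6  ** P1@[2:5]
pos 6 'b': at 1 (via fail)
pos 7 'd': at 2
pos 8 'd': at 3  ** P0@[6:8]
pos 9 'c': at 0 (via fail)
pos 10 'b': at 1
pos 11 'd': at 2
pos 12 'd': at 3  ** P0@[10:12]
pos 13 'a': at 0 (via fail)
pos 14 'b': at 1
pos 15 'a': at 0 (via fail)
pos 16 'b': at 1
pos 17 'd': at 2
pos 18 'd': at 3  ** P0@[16:18]
pos 19 'b': at 1 (via fail)
pos 20 'c': at 4
pos 21 'd': at 5
pos 22 'd': at 6  ** P1@[19:22]
pos 23 'b': at 1 (via fail)
pos 24 'd': at 2
pos 25 'd': at 3  ** P0@[23:25]
pos 26 'c': at 0 (via fail)
pos 27 'd': at 0
pos 28 'b': at 1
pos 29 'd': at 2
pos 30 'b': at 1 (via fail)
pos 31 'c': at 4
pos 32 'd': at 5
pos 33 'd': at 6  ** P1@[30:33]
pos 34 'b': at 1 (via fail)
pos 35 'a': at 0 (via fail)
pos 36 'd': at 0
pos 37 'b': at 1
pos 38 'd': at 2
pos 39 'd': at 3  ** P0@[37:39]
pos 40 'd': at 0 (via fail)
pos 41 'a': at 0
pos 42 'a': at 0
pos 43 'd': at 0
pos 44 'b': at 1
pos 45 'd': at 2
pos 46 'd': at 3  ** P0@[44:46]
pos 47 'a': at 0 (via fail)
pos 48 'b': at 1
pos 49 'c': at 4
pos 50 'd': at 5
pos 51 'd': at 6  ** P1@[48:51]
pos 52 'c': at 0 (via fail)
pos 53 'd': at 0

All matches (sorted): [[5,1],[8,0],[12,0],[18,0],[22,1],[25,0],[33,1],[39,0],[46,0],[51,1]]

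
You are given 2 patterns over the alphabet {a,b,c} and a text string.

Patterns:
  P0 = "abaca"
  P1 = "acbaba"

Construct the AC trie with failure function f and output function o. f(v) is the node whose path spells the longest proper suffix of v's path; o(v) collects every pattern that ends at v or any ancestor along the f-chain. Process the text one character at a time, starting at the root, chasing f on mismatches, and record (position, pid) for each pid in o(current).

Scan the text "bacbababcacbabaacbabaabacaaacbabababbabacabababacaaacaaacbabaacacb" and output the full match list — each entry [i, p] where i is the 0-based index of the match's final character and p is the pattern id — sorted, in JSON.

Construct AC machine:
Trie nodes:
  0='ε' goto a→1
  1='a' goto b→2 c→6
  2='ab' goto a→3
  3='aba' goto c→4
  4='abac' goto a→5
  5='abaca' goto ·  ←P0
  6='ac' goto b→7
  7='acb' goto a→8
  8='acba' goto b→9
  9='acbab' goto a→10
  10='acbaba' goto ·  ←P1

Failure links (BFS by depth):
  n1('a'): parent n0 fail=0; on 'a' 0 → fail=0;  out ∅∪∅=∅
  n2('ab'): parent n1 fail=0; on 'b' 0 → fail=0;  out ∅∪∅=∅
  n6('ac'): parent n1 fail=0; on 'c' 0 → fail=0;  out ∅∪∅=∅
  n3('aba'): parent n2 fail=0; on 'a' 0 → fail=1;  out ∅∪∅=∅
  n7('acb'): parent n6 fail=0; on 'b' 0 → fail=0;  out ∅∪∅=∅
  n4('abac'): parent n3 fail=1; on 'c' 1 → fail=6;  out ∅∪∅=∅
  n8('acba'): parent n7 fail=0; on 'a' 0 → fail=1;  out ∅∪∅=∅
  n5('abaca'): parent n4 fail=6; on 'a' 6→0 → fail=1;  out {0}∪∅={0}
  n9('acbab'): parent n8 fail=1; on 'b' 1 → fail=2;  out ∅∪∅=∅
  n10('acbaba'): parent n9 fail=2; on 'a' 2 → fail=3;  out {1}∪∅={1}

Scan:
[0] read 'b'  n0⇒n0
[1] read 'a'  n0⇒n1
[2] read 'c'  n1⇒n6
[3] read 'b'  n6⇒n7
[4] read 'a'  n7⇒n8
[5] read 'b'  n8⇒n9
[6] read 'a'  n9⇒n10  emit P1@[1:6]
[7] read 'b'  n10⇒n2 (fail-walked)
[8] read 'c'  n2⇒n0 (fail-walked)
[9] read 'a'  n0⇒n1
[10] read 'c'  n1⇒n6
[11] read 'b'  n6⇒n7
[12] read 'a'  n7⇒n8
[13] read 'b'  n8⇒n9
[14] read 'a'  n9⇒n10  emit P1@[9:14]
[15] read 'a'  n10⇒n1 (fail-walked)
[16] read 'c'  n1⇒n6
[17] read 'b'  n6⇒n7
[18] read 'a'  n7⇒n8
[19] read 'b'  n8⇒n9
[20] read 'a'  n9⇒n10  emit P1@[15:20]
[21] read 'a'  n10⇒n1 (fail-walked)
[22] read 'b'  n1⇒n2
[23] read 'a'  n2⇒n3
[24] read 'c'  n3⇒n4
[25] read 'a'  n4⇒n5  emit P0@[21:25]
[26] read 'a'  n5⇒n1 (fail-walked)
[27] read 'a'  n1⇒n1 (fail-walked)
[28] read 'c'  n1⇒n6
[29] read 'b'  n6⇒n7
[30] read 'a'  n7⇒n8
[31] read 'b'  n8⇒n9
[32] read 'a'  n9⇒n10  emit P1@[27:32]
[33] read 'b'  n10⇒n2 (fail-walked)
[34] read 'a'  n2⇒n3
[35] read 'b'  n3⇒n2 (fail-walked)
[36] read 'b'  n2⇒n0 (fail-walked)
[37] read 'a'  n0⇒n1
[38] read 'b'  n1⇒n2
[39] read 'a'  n2⇒n3
[40] read 'c'  n3⇒n4
[41] read 'a'  n4⇒n5  emit P0@[37:41]
[42] read 'b'  n5⇒n2 (fail-walked)
[43] read 'a'  n2⇒n3
[44] read 'b'  n3⇒n2 (fail-walked)
[45] read 'a'  n2⇒n3
[46] read 'b'  n3⇒n2 (fail-walked)
[47] read 'a'  n2⇒n3
[48] read 'c'  n3⇒n4
[49] read 'a'  n4⇒n5  emit P0@[45:49]
[50] read 'a'  n5⇒n1 (fail-walked)
[51] read 'a'  n1⇒n1 (fail-walked)
[52] read 'c'  n1⇒n6
[53] read 'a'  n6⇒n1 (fail-walked)
[54] read 'a'  n1⇒n1 (fail-walked)
[55] read 'a'  n1⇒n1 (fail-walked)
[56] read 'c'  n1⇒n6
[57] read 'b'  n6⇒n7
[58] read 'a'  n7⇒n8
[59] read 'b'  n8⇒n9
[60] read 'a'  n9⇒n10  emit P1@[55:60]
[61] read 'a'  n10⇒n1 (fail-walked)
[62] read 'c'  n1⇒n6
[63] read 'a'  n6⇒n1 (fail-walked)
[64] read 'c'  n1⇒n6
[65] read 'b'  n6⇒n7

Result: [[6,1],[14,1],[20,1],[25,0],[32,1],[41,0],[49,0],[60,1]]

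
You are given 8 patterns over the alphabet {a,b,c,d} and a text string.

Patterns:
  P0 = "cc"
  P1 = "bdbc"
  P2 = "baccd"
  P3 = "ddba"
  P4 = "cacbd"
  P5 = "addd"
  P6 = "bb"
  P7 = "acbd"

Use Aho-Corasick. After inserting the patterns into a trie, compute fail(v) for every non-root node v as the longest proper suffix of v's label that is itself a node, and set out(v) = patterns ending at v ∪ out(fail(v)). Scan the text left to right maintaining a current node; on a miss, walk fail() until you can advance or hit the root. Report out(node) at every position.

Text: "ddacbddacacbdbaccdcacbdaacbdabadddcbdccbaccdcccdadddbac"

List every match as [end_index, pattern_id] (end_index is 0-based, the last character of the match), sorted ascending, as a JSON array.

Construct AC machine:
Trie nodes:
  0='ε' goto a→19 b→3 c→1 d→11
  1='c' goto a→15 c→2
  2='cc' goto ·  ←P0
  3='b' goto a→7 b→23 d→4
  4='bd' goto b→5
  5='bdb' goto c→6
  6='bdbc' goto ·  ←P1
  7='ba' goto c→8
  8='bac' goto c→9
  9='bacc' goto d→10
  10='baccd' goto ·  ←P2
  11='d' goto d→12
  12='dd' goto b→13
  13='ddb' goto a→14
  14='ddba' goto ·  ←P3
  15='ca' goto c→16
  16='cac' goto b→17
  17='cacb' goto d→18
  18='cacbd' goto ·  ←P4
  19='a' goto c→24 d→20
  20='ad' goto d→21
  21='add' goto d→22
  22='addd' goto ·  ←P5
  23='bb' goto ·  ←P6
  24='ac' goto b→25
  25='acb' goto d→26
  26='acbd' goto ·  ←P7

Failure links (BFS by depth):
  fail(1) 'c': from fail(0)=0 chase 'c': 0 ⇒ 0;  out=∅∪out(0)=∅
  fail(3) 'b': from fail(0)=0 chase 'b': 0 ⇒ 0;  out=∅∪out(0)=∅
  fail(11) 'd': from fail(0)=0 chase 'd': 0 ⇒ 0;  out=∅∪out(0)=∅
  fail(19) 'a': from fail(0)=0 chase 'a': 0 ⇒ 0;  out=∅∪out(0)=∅
  fail(2) 'cc': from fail(1)=0 chase 'c': 0 ⇒ 1;  out={0}∪out(1)={0}
  fail(4) 'bd': from fail(3)=0 chase 'd': 0 ⇒ 11;  out=∅∪out(11)=∅
  fail(7) 'ba': from fail(3)=0 chase 'a': 0 ⇒ 19;  out=∅∪out(19)=∅
  fail(12) 'dd': from fail(11)=0 chase 'd': 0 ⇒ 11;  out=∅∪out(11)=∅
  fail(15) 'ca': from fail(1)=0 chase 'a': 0 ⇒ 19;  out=∅∪out(19)=∅
  fail(20) 'ad': from fail(19)=0 chase 'd': 0 ⇒ 11;  out=∅∪out(11)=∅
  fail(23) 'bb': from fail(3)=0 chase 'b': 0 ⇒ 3;  out={6}∪out(3)={6}
  fail(24) 'ac': from fail(19)=0 chase 'c': 0 ⇒ 1;  out=∅∪out(1)=∅
  fail(5) 'bdb': from fail(4)=11 chase 'b': 11→0 ⇒ 3;  out=∅∪out(3)=∅
  fail(8) 'bac': from fail(7)=19 chase 'c': 19 ⇒ 24;  out=∅∪out(24)=∅
  fail(13) 'ddb': from fail(12)=11 chase 'b': 11→0 ⇒ 3;  out=∅∪out(3)=∅
  fail(16) 'cac': from fail(15)=19 chase 'c': 19 ⇒ 24;  out=∅∪out(24)=∅
  fail(21) 'add': from fail(20)=11 chase 'd': 11 ⇒ 12;  out=∅∪out(12)=∅
  fail(25) 'acb': from fail(24)=1 chase 'b': 1→0 ⇒ 3;  out=∅∪out(3)=∅
  fail(6) 'bdbc': from fail(5)=3 chase 'c': 3→0 ⇒ 1;  out={1}∪out(1)={1}
  fail(9) 'bacc': from fail(8)=24 chase 'c': 24→1 ⇒ 2;  out=∅∪out(2)={0}
  fail(14) 'ddba': from fail(13)=3 chase 'a': 3 ⇒ 7;  out={3}∪out(7)={3}
  fail(17) 'cacb': from fail(16)=24 chase 'b': 24 ⇒ 25;  out=∅∪out(25)=∅
  fail(22) 'addd': from fail(21)=12 chase 'd': 12→11 ⇒ 12;  out={5}∪out(12)={5}
  fail(26) 'acbd': from fail(25)=3 chase 'd': 3 ⇒ 4;  out={7}∪out(4)={7}
  fail(10) 'baccd': from fail(9)=2 chase 'd': 2→1→0 ⇒ 11;  out={2}∪out(11)={2}
  fail(18) 'cacbd': from fail(17)=25 chase 'd': 25 ⇒ 26;  out={4}∪out(26)={4,7}

Scan:
pos 0 'd': at 11
pos 1 'd': at 12
pos 2 'a': at 19 (via fail)
pos 3 'c': at 24
pos 4 'b': at 25
pos 5 'd': at 26  ** P7@[2:5]
pos 6 'd': at 12 (via fail)
pos 7 'a': at 19 (via fail)
pos 8 'c': at 24
pos 9 'a': at 15 (via fail)
pos 10 'c': at 16
pos 11 'b': at 17
pos 12 'd': at 18  ** P4@[8:12],P7@[9:12]
pos 13 'b': at 5 (via fail)
pos 14 'a': at 7 (via fail)
pos 15 'c': at 8
pos 16 'c': at 9  ** P0@[15:16]
pos 17 'd': at 10  ** P2@[13:17]
pos 18 'c': at 1 (via fail)
pos 19 'a': at 15
pos 20 'c': at 16
pos 21 'b': at 17
pos 22 'd': at 18  ** P4@[18:22],P7@[19:22]
pos 23 'a': at 19 (via fail)
pos 24 'a': at 19 (via fail)
pos 25 'c': at 24
pos 26 'b': at 25
pos 27 'd': at 26  ** P7@[24:27]
pos 28 'a': at 19 (via fail)
pos 29 'b': at 3 (via fail)
pos 30 'a': at 7
pos 31 'd': at 20 (via fail)
pos 32 'd': at 21
pos 33 'd': at 22  ** P5@[30:33]
pos 34 'c': at 1 (via fail)
pos 35 'b': at 3 (via fail)
pos 36 'd': at 4
pos 37 'c': at 1 (via fail)
pos 38 'c': at 2  ** P0@[37:38]
pos 39 'b': at 3 (via fail)
pos 40 'a': at 7
pos 41 'c': at 8
pos 42 'c': at 9  ** P0@[41:42]
pos 43 'd': at 10  ** P2@[39:43]
pos 44 'c': at 1 (via fail)
pos 45 'c': at 2  ** P0@[44:45]
pos 46 'c': at 2 (via fail)  ** P0@[45:46]
pos 47 'd': at 11 (via fail)
pos 48 'a': at 19 (via fail)
pos 49 'd': at 20
pos 50 'd': at 21
pos 51 'd': at 22  ** P5@[48:51]
pos 52 'b': at 13 (via fail)
pos 53 'a': at 14  ** P3@[50:53]
pos 54 'c': at 8 (via fail)

All matches (sorted): [[5,7],[12,4],[12,7],[16,0],[17,2],[22,4],[22,7],[27,7],[33,5],[38,0],[42,0],[43,2],[45,0],[46,0],[51,5],[53,3]]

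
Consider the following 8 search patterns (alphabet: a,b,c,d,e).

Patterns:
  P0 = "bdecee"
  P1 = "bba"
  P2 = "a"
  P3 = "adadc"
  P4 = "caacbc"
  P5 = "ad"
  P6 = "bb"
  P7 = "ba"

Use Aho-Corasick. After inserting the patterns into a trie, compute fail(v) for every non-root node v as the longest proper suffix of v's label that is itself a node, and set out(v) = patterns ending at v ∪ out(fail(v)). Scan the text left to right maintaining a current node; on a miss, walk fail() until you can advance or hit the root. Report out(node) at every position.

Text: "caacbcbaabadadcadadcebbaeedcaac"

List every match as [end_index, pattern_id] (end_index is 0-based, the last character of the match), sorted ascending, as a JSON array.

Build automaton:
Trie (insert patterns):
  n0 'ε': a→9 b→1 c→14
  n1 'b': a→20 b→7 d→2
  n2 'bd': e→3
  n3 'bde': c→4
  n4 'bdec': e→5
  n5 'bdece': e→6
  n6 'bdecee': ·  [P0 ends]
  n7 'bb': a→8  [P6 ends]
  n8 'bba': ·  [P1 ends]
  n9 'a': d→10  [P2 ends]
  n10 'ad': a→11  [P5 ends]
  n11 'ada': d→12
  n12 'adad': c→13
  n13 'adadc': ·  [P3 ends]
  n14 'c': a→15
  n15 'ca': a→16
  n16 'caa': c→17
  n17 'caac': b→18
  n18 'caacb': c→19
  n19 'caacbc': ·  [P4 ends]
  n20 'ba': ·  [P7 ends]

BFS fail/out derivation:
  fail(1) 'b': from fail(0)=0 chase 'b': 0 ⇒ 0;  out=∅∪out(0)=∅
  fail(9) 'a': from fail(0)=0 chase 'a': 0 ⇒ 0;  out={2}∪out(0)={2}
  fail(14) 'c': from fail(0)=0 chase 'c': 0 ⇒ 0;  out=∅∪out(0)=∅
  fail(2) 'bd': from fail(1)=0 chase 'd': 0 ⇒ 0;  out=∅∪out(0)=∅
  fail(7) 'bb': from fail(1)=0 chase 'b': 0 ⇒ 1;  out={6}∪out(1)={6}
  fail(10) 'ad': from fail(9)=0 chase 'd': 0 ⇒ 0;  out={5}∪out(0)={5}
  fail(15) 'ca': from fail(14)=0 chase 'a': 0 ⇒ 9;  out=∅∪out(9)={2}
  fail(20) 'ba': from fail(1)=0 chase 'a': 0 ⇒ 9;  out={7}∪out(9)={2,7}
  fail(3) 'bde': from fail(2)=0 chase 'e': 0 ⇒ 0;  out=∅∪out(0)=∅
  fail(8) 'bba': from fail(7)=1 chase 'a': 1 ⇒ 20;  out={1}∪out(20)={1,2,7}
  fail(11) 'ada': from fail(10)=0 chase 'a': 0 ⇒ 9;  out=∅∪out(9)={2}
  fail(16) 'caa': from fail(15)=9 chase 'a': 9→0 ⇒ 9;  out=∅∪out(9)={2}
  fail(4) 'bdec': from fail(3)=0 chase 'c': 0 ⇒ 14;  out=∅∪out(14)=∅
  fail(12) 'adad': from fail(11)=9 chase 'd': 9 ⇒ 10;  out=∅∪out(10)={5}
  fail(17) 'caac': from fail(16)=9 chase 'c': 9→0 ⇒ 14;  out=∅∪out(14)=∅
  fail(5) 'bdece': from fail(4)=14 chase 'e': 14→0 ⇒ 0;  out=∅∪out(0)=∅
  fail(13) 'adadc': from fail(12)=10 chase 'c': 10→0 ⇒ 14;  out={3}∪out(14)={3}
  fail(18) 'caacb': from fail(17)=14 chase 'b': 14→0 ⇒ 1;  out=∅∪out(1)=∅
  fail(6) 'bdecee': from fail(5)=0 chase 'e': 0 ⇒ 0;  out={0}∪out(0)={0}
  fail(19) 'caacbc': from fail(18)=1 chase 'c': 1→0 ⇒ 14;  out={4}∪out(14)={4}

Run:
i=0 'c': node 0→14
i=1 'a': node 14→15  ** P2@[1:1]
i=2 'a': node 15→16  ** P2@[2:2]
i=3 'c': node 16→17
i=4 'b': node 17→18
i=5 'c': node 18→19  ** P4@[0:5]
i=6 'b': node 19→1 (fail-walked)
i=7 'a': node 1→20  ** P2@[7:7],P7@[6:7]
i=8 'a': node 20→9 (fail-walked)  ** P2@[8:8]
i=9 'b': node 9→1 (fail-walked)
i=10 'a': node 1→20  ** P2@[10:10],P7@[9:10]
i=11 'd': node 20→10 (fail-walked)  ** P5@[10:11]
i=12 'a': node 10→11  ** P2@[12:12]
i=13 'd': node 11→12  ** P5@[12:13]
i=14 'c': node 12→13  ** P3@[10:14]
i=15 'a': node 13→15 (fail-walked)  ** P2@[15:15]
i=16 'd': node 15→10 (fail-walked)  ** P5@[15:16]
i=17 'a': node 10→11  ** P2@[17:17]
i=18 'd': node 11→12  ** P5@[17:18]
i=19 'c': node 12→13  ** P3@[15:19]
i=20 'e': node 13→0 (fail-walked)
i=21 'b': node 0→1
i=22 'b': node 1→7  ** P6@[21:22]
i=23 'a': node 7→8  ** P1@[21:23],P2@[23:23],P7@[22:23]
i=24 'e': node 8→0 (fail-walked)
i=25 'e': node 0→0
i=26 'd': node 0→0
i=27 'c': node 0→14
i=28 'a': node 14→15  ** P2@[28:28]
i=29 'a': node 15→16  ** P2@[29:29]
i=30 'c': node 16→17

Result: [[1,2],[2,2],[5,4],[7,2],[7,7],[8,2],[10,2],[10,7],[11,5],[12,2],[13,5],[14,3],[15,2],[16,5],[17,2],[18,5],[19,3],[22,6],[23,1],[23,2],[23,7],[28,2],[29,2]]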